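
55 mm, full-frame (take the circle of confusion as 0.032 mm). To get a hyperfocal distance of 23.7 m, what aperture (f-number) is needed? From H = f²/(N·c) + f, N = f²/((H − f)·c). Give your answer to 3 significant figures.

f/4

Rearrange H = f²/(N·c) + f for N: N = f² / ((H − f)·c).
N = 55² / ((23700 − 55) × 0.032) = 3025 / 756.6 ≈ 4.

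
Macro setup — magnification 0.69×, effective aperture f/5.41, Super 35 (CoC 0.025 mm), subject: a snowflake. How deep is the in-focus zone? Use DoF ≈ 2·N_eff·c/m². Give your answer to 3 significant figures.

At magnification m, DoF ≈ 2·N_eff·c/m² = 2 × 5.41 × 0.025 / 0.69² = 0.2705 / 0.4761 ≈ 0.568 mm.

0.568 mm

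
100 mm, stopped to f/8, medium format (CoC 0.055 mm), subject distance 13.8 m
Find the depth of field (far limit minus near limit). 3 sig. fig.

Hyperfocal distance H = f²/(N·c) + f = 100²/(8 × 0.055) + 100 = 10000/0.44 + 100 ≈ 22827.3 mm ≈ 22.83 m.
Near limit Dn = s·(H − f)/(H + s − 2f) = 13800 × (22827.3 − 100) / (22827.3 + 13800 − 2 × 100) = 13800 × 22727.3 / 36427.3 ≈ 8610 mm.
Far limit Df = s·(H − f)/(H − s) = 13800 × (22827.3 − 100) / (22827.3 − 13800) = 13800 × 22727.3 / 9027.3 ≈ 34743 mm.
Depth of field = Df − Dn = 34743 − 8610 ≈ 26133 mm ≈ 26.1 m.

26.1 m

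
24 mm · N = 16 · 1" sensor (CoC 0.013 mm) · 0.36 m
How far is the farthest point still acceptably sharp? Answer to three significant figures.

Hyperfocal distance H = f²/(N·c) + f = 24²/(16 × 0.013) + 24 = 576/0.208 + 24 ≈ 2793.2 mm ≈ 2.793 m.
Far limit Df = s·(H − f)/(H − s) = 360 × (2793.2 − 24) / (2793.2 − 360) = 360 × 2769.2 / 2433.2 ≈ 409.71 mm.

410 mm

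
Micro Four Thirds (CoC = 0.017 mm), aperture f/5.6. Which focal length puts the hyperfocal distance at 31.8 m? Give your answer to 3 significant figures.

From H = f²/(N·c) + f, with f ≪ H: f ≈ √(H·N·c) = √(31800 × 5.6 × 0.017) = √3027.4 ≈ 55.02 mm.
The +f correction barely moves this — solving exactly, f² + N·c·f − N·c·H = 0 ⇒ f = (−N·c + √((N·c)² + 4·N·c·H))/2 = (−0.0952 + √12109)/2 ≈ 54.974 mm, so f ≈ 55.0 mm.

55.0 mm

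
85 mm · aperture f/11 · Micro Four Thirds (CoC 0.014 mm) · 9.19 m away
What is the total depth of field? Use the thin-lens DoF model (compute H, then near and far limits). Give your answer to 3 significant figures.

Hyperfocal distance H = f²/(N·c) + f = 85²/(11 × 0.014) + 85 = 7225/0.154 + 85 ≈ 47000.6 mm ≈ 47.00 m.
Near limit Dn = s·(H − f)/(H + s − 2f) = 9190 × (47000.6 − 85) / (47000.6 + 9190 − 2 × 85) = 9190 × 46915.6 / 56020.6 ≈ 7696.4 mm.
Far limit Df = s·(H − f)/(H − s) = 9190 × (47000.6 − 85) / (47000.6 − 9190) = 9190 × 46915.6 / 37810.6 ≈ 11403.0 mm.
Depth of field = Df − Dn = 11403.0 − 7696.4 ≈ 3706.6 mm ≈ 3.71 m.

3.71 m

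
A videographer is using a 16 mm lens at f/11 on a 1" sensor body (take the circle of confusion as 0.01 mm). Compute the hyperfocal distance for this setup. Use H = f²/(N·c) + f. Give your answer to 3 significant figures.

Hyperfocal distance H = f²/(N·c) + f = 16²/(11 × 0.01) + 16 = 256/0.11 + 16 ≈ 2343.3 mm ≈ 2.34 m.

2.34 m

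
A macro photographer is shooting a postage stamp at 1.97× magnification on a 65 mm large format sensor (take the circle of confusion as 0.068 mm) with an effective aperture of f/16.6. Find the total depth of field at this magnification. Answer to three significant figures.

At magnification m, DoF ≈ 2·N_eff·c/m² = 2 × 16.6 × 0.068 / 1.97² = 2.258 / 3.881 ≈ 0.582 mm.

0.582 mm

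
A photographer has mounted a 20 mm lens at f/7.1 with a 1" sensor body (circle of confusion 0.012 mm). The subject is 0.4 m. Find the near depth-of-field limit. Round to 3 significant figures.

370 mm

Hyperfocal distance H = f²/(N·c) + f = 20²/(7.1 × 0.012) + 20 = 400/0.0852 + 20 ≈ 4714.8 mm ≈ 4.715 m.
Near limit Dn = s·(H − f)/(H + s − 2f) = 400 × (4714.8 − 20) / (4714.8 + 400 − 2 × 20) = 400 × 4694.8 / 5074.8 ≈ 370.05 mm.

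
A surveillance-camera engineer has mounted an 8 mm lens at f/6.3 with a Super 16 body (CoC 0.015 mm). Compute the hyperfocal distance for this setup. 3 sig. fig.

0.685 m

Hyperfocal distance H = f²/(N·c) + f = 8²/(6.3 × 0.015) + 8 = 64/0.0945 + 8 ≈ 685.2 mm ≈ 0.685 m.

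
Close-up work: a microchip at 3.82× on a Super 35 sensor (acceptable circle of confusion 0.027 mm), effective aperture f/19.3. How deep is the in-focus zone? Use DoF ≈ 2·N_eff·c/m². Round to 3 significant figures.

At magnification m, DoF ≈ 2·N_eff·c/m² = 2 × 19.3 × 0.027 / 3.82² = 1.042 / 14.59 ≈ 0.0714 mm.

0.0714 mm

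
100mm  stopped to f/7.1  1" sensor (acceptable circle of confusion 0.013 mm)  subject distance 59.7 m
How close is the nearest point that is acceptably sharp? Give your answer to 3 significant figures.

Hyperfocal distance H = f²/(N·c) + f = 100²/(7.1 × 0.013) + 100 = 10000/0.0923 + 100 ≈ 108442.4 mm ≈ 108.4 m.
Near limit Dn = s·(H − f)/(H + s − 2f) = 59700 × (108442.4 − 100) / (108442.4 + 59700 − 2 × 100) = 59700 × 108342.4 / 167942.4 ≈ 38513 mm ≈ 38.5 m.

38.5 m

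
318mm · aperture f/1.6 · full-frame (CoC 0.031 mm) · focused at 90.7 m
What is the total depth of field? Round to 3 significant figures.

Hyperfocal distance H = f²/(N·c) + f = 318²/(1.6 × 0.031) + 318 = 101124/0.0496 + 318 ≈ 2039108.3 mm ≈ 2039 m.
Near limit Dn = s·(H − f)/(H + s − 2f) = 90700 × (2039108.3 − 318) / (2039108.3 + 90700 − 2 × 318) = 90700 × 2038790.3 / 2129172.3 ≈ 86849.8 mm.
Far limit Df = s·(H − f)/(H − s) = 90700 × (2039108.3 − 318) / (2039108.3 − 90700) = 90700 × 2038790.3 / 1948408.3 ≈ 94907.4 mm.
Depth of field = Df − Dn = 94907.4 − 86849.8 ≈ 8057.6 mm ≈ 8.06 m.

8.06 m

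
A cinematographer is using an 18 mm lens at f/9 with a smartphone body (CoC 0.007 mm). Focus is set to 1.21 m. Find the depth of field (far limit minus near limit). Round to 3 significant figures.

Hyperfocal distance H = f²/(N·c) + f = 18²/(9 × 0.007) + 18 = 324/0.063 + 18 ≈ 5160.9 mm ≈ 5.161 m.
Near limit Dn = s·(H − f)/(H + s − 2f) = 1210 × (5160.9 − 18) / (5160.9 + 1210 − 2 × 18) = 1210 × 5142.9 / 6334.9 ≈ 982.32 mm.
Far limit Df = s·(H − f)/(H − s) = 1210 × (5160.9 − 18) / (5160.9 − 1210) = 1210 × 5142.9 / 3950.9 ≈ 1575.07 mm.
Depth of field = Df − Dn = 1575.07 − 982.32 ≈ 592.75 mm ≈ 0.593 m.

0.593 m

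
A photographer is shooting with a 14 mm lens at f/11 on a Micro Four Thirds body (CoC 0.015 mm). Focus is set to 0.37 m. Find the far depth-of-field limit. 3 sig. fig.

0.528 m

Hyperfocal distance H = f²/(N·c) + f = 14²/(11 × 0.015) + 14 = 196/0.165 + 14 ≈ 1201.9 mm ≈ 1.202 m.
Far limit Df = s·(H − f)/(H − s) = 370 × (1201.9 − 14) / (1201.9 − 370) = 370 × 1187.9 / 831.9 ≈ 528.34 mm ≈ 0.528 m.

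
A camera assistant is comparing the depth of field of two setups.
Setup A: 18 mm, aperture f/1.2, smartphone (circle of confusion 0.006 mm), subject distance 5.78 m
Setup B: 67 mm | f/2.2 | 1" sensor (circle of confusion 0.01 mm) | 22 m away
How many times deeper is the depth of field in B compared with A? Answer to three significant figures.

3.18

Setup A: H = 18²/(1.2×0.006) + 18 ≈ 45018.0 mm; DoF = Df − Dn = 6628.8 − 5123.9 ≈ 1504.9 mm.
Setup B: H = 67²/(2.2×0.01) + 67 ≈ 204112.5 mm; DoF = Df − Dn = 24649.6 − 19864.7 ≈ 4784.9 mm.
Ratio = 4784.9 / 1504.9 ≈ 3.18.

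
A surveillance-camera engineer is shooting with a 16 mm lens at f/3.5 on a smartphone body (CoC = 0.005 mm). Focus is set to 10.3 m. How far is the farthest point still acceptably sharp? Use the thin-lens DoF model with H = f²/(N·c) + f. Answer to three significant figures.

Hyperfocal distance H = f²/(N·c) + f = 16²/(3.5 × 0.005) + 16 = 256/0.0175 + 16 ≈ 14644.6 mm ≈ 14.64 m.
Far limit Df = s·(H − f)/(H − s) = 10300 × (14644.6 − 16) / (14644.6 − 10300) = 10300 × 14628.6 / 4344.6 ≈ 34681 mm ≈ 34.7 m.

34.7 m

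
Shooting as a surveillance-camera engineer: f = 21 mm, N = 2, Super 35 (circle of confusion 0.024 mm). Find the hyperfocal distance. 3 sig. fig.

9.21 m

Hyperfocal distance H = f²/(N·c) + f = 21²/(2 × 0.024) + 21 = 441/0.048 + 21 ≈ 9208.5 mm ≈ 9.21 m.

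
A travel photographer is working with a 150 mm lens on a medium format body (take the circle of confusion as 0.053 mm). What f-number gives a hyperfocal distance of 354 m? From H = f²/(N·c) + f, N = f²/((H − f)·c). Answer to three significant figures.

f/1.20

Rearrange H = f²/(N·c) + f for N: N = f² / ((H − f)·c).
N = 150² / ((354000 − 150) × 0.053) = 22500 / 18754 ≈ 1.20.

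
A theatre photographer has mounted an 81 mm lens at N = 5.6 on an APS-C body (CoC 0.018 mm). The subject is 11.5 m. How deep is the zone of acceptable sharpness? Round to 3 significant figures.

4.16 m

Hyperfocal distance H = f²/(N·c) + f = 81²/(5.6 × 0.018) + 81 = 6561/0.1008 + 81 ≈ 65170.3 mm ≈ 65.17 m.
Near limit Dn = s·(H − f)/(H + s − 2f) = 11500 × (65170.3 − 81) / (65170.3 + 11500 − 2 × 81) = 11500 × 65089.3 / 76508.3 ≈ 9783.6 mm.
Far limit Df = s·(H − f)/(H − s) = 11500 × (65170.3 − 81) / (65170.3 − 11500) = 11500 × 65089.3 / 53670.3 ≈ 13946.8 mm.
Depth of field = Df − Dn = 13946.8 − 9783.6 ≈ 4163.2 mm ≈ 4.16 m.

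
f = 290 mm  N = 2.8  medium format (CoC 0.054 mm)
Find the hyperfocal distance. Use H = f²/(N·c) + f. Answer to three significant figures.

Hyperfocal distance H = f²/(N·c) + f = 290²/(2.8 × 0.054) + 290 = 84100/0.1512 + 290 ≈ 556506.9 mm ≈ 557 m.

557 m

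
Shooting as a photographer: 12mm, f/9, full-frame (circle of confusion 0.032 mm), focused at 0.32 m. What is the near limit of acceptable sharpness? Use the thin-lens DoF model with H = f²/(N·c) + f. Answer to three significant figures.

Hyperfocal distance H = f²/(N·c) + f = 12²/(9 × 0.032) + 12 = 144/0.288 + 12 ≈ 512.0 mm ≈ 0.512 m.
Near limit Dn = s·(H − f)/(H + s − 2f) = 320 × (512.0 − 12) / (512.0 + 320 − 2 × 12) = 320 × 500.0 / 808.0 ≈ 198.02 mm.

198 mm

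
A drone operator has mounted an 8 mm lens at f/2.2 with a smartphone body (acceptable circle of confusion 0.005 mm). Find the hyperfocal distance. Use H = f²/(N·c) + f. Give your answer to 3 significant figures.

5.83 m

Hyperfocal distance H = f²/(N·c) + f = 8²/(2.2 × 0.005) + 8 = 64/0.011 + 8 ≈ 5826.2 mm ≈ 5.83 m.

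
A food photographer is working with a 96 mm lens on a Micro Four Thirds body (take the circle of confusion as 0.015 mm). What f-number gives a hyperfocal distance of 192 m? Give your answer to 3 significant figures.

Rearrange H = f²/(N·c) + f for N: N = f² / ((H − f)·c).
N = 96² / ((192000 − 96) × 0.015) = 9216 / 2879 ≈ 3.20.

f/3.20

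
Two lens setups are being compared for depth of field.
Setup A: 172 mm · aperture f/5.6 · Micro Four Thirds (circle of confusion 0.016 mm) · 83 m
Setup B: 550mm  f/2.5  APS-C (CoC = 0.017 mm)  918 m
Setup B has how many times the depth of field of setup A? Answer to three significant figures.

Setup A: H = 172²/(5.6×0.016) + 172 ≈ 330350.6 mm; DoF = Df − Dn = 110793 − 66354 ≈ 44439 mm.
Setup B: H = 550²/(2.5×0.017) + 550 ≈ 7118197.1 mm; DoF = Df − Dn = 1053837 − 813182 ≈ 240655 mm.
Ratio = 240655 / 44439 ≈ 5.42.

5.42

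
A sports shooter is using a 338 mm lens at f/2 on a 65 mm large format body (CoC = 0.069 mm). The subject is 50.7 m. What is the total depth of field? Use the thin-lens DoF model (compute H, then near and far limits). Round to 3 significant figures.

6.19 m

Hyperfocal distance H = f²/(N·c) + f = 338²/(2 × 0.069) + 338 = 114244/0.138 + 338 ≈ 828193.1 mm ≈ 828.2 m.
Near limit Dn = s·(H − f)/(H + s − 2f) = 50700 × (828193.1 − 338) / (828193.1 + 50700 − 2 × 338) = 50700 × 827855.1 / 878217.1 ≈ 47792.6 mm.
Far limit Df = s·(H − f)/(H − s) = 50700 × (828193.1 − 338) / (828193.1 − 50700) = 50700 × 827855.1 / 777493.1 ≈ 53984.1 mm.
Depth of field = Df − Dn = 53984.1 − 47792.6 ≈ 6191.5 mm ≈ 6.19 m.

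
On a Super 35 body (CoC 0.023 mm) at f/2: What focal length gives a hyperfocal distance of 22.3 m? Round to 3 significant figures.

32.0 mm

From H = f²/(N·c) + f, with f ≪ H: f ≈ √(H·N·c) = √(22300 × 2 × 0.023) = √1025.8 ≈ 32.03 mm.
The +f correction barely moves this — solving exactly, f² + N·c·f − N·c·H = 0 ⇒ f = (−N·c + √((N·c)² + 4·N·c·H))/2 = (−0.046 + √4103.2)/2 ≈ 32.005 mm, so f ≈ 32.0 mm.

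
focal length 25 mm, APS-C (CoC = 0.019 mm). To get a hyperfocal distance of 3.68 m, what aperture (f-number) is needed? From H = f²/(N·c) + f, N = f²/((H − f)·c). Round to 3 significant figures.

f/9

Rearrange H = f²/(N·c) + f for N: N = f² / ((H − f)·c).
N = 25² / ((3680 − 25) × 0.019) = 625 / 69.44 ≈ 9.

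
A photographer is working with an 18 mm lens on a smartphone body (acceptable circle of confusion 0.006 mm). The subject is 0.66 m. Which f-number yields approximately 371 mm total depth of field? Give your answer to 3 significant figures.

Write h = H − f = f²/(N·c). The thin-lens limits are Dn = s·h/(h + (s−f)) and Df = s·h/(h − (s−f)), so DoF = Df − Dn = 2·s·(s−f)·h / (h² − (s−f)²).
That is a quadratic in h: DoF·h² − 2·s·(s−f)·h − DoF·(s−f)² = 0 ⇒ h = (s−f)·(s + √(s² + DoF²)) / DoF = 642 × (660 + √(660² + 371²)) / 371 = 642 × (660 + 757.127) / 371 ≈ 2452.3 mm.
Then N = f²/(c·h) = 18² / (0.006 × 2452.3) = 324 / 14.714 ≈ 22.

f/22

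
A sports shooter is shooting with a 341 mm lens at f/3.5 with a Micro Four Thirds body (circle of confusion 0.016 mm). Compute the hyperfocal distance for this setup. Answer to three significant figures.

Hyperfocal distance H = f²/(N·c) + f = 341²/(3.5 × 0.016) + 341 = 116281/0.056 + 341 ≈ 2076787.4 mm ≈ 2080 m.

2080 m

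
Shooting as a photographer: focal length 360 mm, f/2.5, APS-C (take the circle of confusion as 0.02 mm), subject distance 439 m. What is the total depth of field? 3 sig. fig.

Hyperfocal distance H = f²/(N·c) + f = 360²/(2.5 × 0.02) + 360 = 129600/0.05 + 360 ≈ 2592360.0 mm ≈ 2592 m.
Near limit Dn = s·(H − f)/(H + s − 2f) = 439000 × (2592360.0 − 360) / (2592360.0 + 439000 − 2 × 360) = 439000 × 2592000.0 / 3030640.0 ≈ 375461 mm.
Far limit Df = s·(H − f)/(H − s) = 439000 × (2592360.0 − 360) / (2592360.0 − 439000) = 439000 × 2592000.0 / 2153360.0 ≈ 528424 mm.
Depth of field = Df − Dn = 528424 − 375461 ≈ 152963 mm ≈ 153 m.

153 m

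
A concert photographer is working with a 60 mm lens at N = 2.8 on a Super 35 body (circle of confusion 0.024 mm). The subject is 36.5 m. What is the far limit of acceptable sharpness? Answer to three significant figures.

114 m

Hyperfocal distance H = f²/(N·c) + f = 60²/(2.8 × 0.024) + 60 = 3600/0.0672 + 60 ≈ 53631.4 mm ≈ 53.63 m.
Far limit Df = s·(H − f)/(H − s) = 36500 × (53631.4 − 60) / (53631.4 − 36500) = 36500 × 53571.4 / 17131.4 ≈ 114139 mm ≈ 114 m.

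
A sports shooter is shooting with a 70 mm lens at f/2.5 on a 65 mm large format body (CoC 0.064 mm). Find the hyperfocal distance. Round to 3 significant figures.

Hyperfocal distance H = f²/(N·c) + f = 70²/(2.5 × 0.064) + 70 = 4900/0.16 + 70 ≈ 30695.0 mm ≈ 30.7 m.

30.7 m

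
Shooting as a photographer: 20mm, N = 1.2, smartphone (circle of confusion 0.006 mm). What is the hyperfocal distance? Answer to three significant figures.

Hyperfocal distance H = f²/(N·c) + f = 20²/(1.2 × 0.006) + 20 = 400/0.0072 + 20 ≈ 55575.6 mm ≈ 55.6 m.

55.6 m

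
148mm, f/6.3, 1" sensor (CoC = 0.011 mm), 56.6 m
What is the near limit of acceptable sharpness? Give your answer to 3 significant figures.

48.0 m

Hyperfocal distance H = f²/(N·c) + f = 148²/(6.3 × 0.011) + 148 = 21904/0.0693 + 148 ≈ 316223.0 mm ≈ 316.2 m.
Near limit Dn = s·(H − f)/(H + s − 2f) = 56600 × (316223.0 − 148) / (316223.0 + 56600 − 2 × 148) = 56600 × 316075.0 / 372527.0 ≈ 48023 mm ≈ 48.0 m.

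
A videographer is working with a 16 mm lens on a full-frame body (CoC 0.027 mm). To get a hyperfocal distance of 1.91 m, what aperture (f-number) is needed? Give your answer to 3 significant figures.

Rearrange H = f²/(N·c) + f for N: N = f² / ((H − f)·c).
N = 16² / ((1910 − 16) × 0.027) = 256 / 51.14 ≈ 5.01.

f/5.01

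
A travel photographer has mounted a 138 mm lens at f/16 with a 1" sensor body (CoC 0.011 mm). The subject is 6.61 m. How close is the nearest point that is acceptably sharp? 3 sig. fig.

6.24 m

Hyperfocal distance H = f²/(N·c) + f = 138²/(16 × 0.011) + 138 = 19044/0.176 + 138 ≈ 108342.5 mm ≈ 108.3 m.
Near limit Dn = s·(H − f)/(H + s − 2f) = 6610 × (108342.5 − 138) / (108342.5 + 6610 − 2 × 138) = 6610 × 108204.5 / 114676.5 ≈ 6237.0 mm ≈ 6.24 m.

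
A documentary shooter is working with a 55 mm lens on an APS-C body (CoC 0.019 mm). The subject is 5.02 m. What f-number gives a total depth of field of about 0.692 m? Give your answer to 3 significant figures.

Write h = H − f = f²/(N·c). The thin-lens limits are Dn = s·h/(h + (s−f)) and Df = s·h/(h − (s−f)), so DoF = Df − Dn = 2·s·(s−f)·h / (h² − (s−f)²).
That is a quadratic in h: DoF·h² − 2·s·(s−f)·h − DoF·(s−f)² = 0 ⇒ h = (s−f)·(s + √(s² + DoF²)) / DoF = 4965 × (5020 + √(5020² + 692²)) / 692 = 4965 × (5020 + 5067.47) / 692 ≈ 72376 mm.
Then N = f²/(c·h) = 55² / (0.019 × 72376) = 3025 / 1375.1 ≈ 2.20.

f/2.20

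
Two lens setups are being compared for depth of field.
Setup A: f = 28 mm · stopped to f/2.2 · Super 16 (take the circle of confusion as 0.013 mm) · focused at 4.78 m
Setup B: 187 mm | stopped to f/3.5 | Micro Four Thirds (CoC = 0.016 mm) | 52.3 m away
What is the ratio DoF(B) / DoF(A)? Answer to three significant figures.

Setup A: H = 28²/(2.2×0.013) + 28 ≈ 27440.6 mm; DoF = Df − Dn = 5782.4 − 4073.8 ≈ 1708.6 mm.
Setup B: H = 187²/(3.5×0.016) + 187 ≈ 624633.4 mm; DoF = Df − Dn = 57062.1 − 48271.5 ≈ 8790.6 mm.
Ratio = 8790.6 / 1708.6 ≈ 5.14.

5.14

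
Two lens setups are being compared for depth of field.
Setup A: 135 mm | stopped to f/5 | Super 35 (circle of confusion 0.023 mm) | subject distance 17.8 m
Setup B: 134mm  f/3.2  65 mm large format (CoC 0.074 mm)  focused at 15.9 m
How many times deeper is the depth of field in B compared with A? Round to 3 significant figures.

1.72

Setup A: H = 135²/(5×0.023) + 135 ≈ 158613.3 mm; DoF = Df − Dn = 20033.0 − 16014.9 ≈ 4018.1 mm.
Setup B: H = 134²/(3.2×0.074) + 134 ≈ 75961.7 mm; DoF = Df − Dn = 20073.7 − 13163.1 ≈ 6910.6 mm.
Ratio = 6910.6 / 4018.1 ≈ 1.72.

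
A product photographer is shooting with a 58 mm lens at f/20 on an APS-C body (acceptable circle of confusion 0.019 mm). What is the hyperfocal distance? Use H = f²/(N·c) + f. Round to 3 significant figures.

Hyperfocal distance H = f²/(N·c) + f = 58²/(20 × 0.019) + 58 = 3364/0.38 + 58 ≈ 8910.6 mm ≈ 8.91 m.

8.91 m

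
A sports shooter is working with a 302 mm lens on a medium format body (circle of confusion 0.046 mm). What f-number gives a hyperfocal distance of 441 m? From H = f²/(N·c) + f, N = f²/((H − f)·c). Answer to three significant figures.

Rearrange H = f²/(N·c) + f for N: N = f² / ((H − f)·c).
N = 302² / ((441000 − 302) × 0.046) = 91204 / 20272 ≈ 4.50.

f/4.50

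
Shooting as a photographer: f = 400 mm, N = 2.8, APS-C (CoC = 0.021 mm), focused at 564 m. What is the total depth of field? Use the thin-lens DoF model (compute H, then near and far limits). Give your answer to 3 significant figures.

244 m

Hyperfocal distance H = f²/(N·c) + f = 400²/(2.8 × 0.021) + 400 = 160000/0.0588 + 400 ≈ 2721488.4 mm ≈ 2721 m.
Near limit Dn = s·(H − f)/(H + s − 2f) = 564000 × (2721488.4 − 400) / (2721488.4 + 564000 − 2 × 400) = 564000 × 2721088.4 / 3284688.4 ≈ 467227 mm.
Far limit Df = s·(H − f)/(H − s) = 564000 × (2721488.4 − 400) / (2721488.4 − 564000) = 564000 × 2721088.4 / 2157488.4 ≈ 711334 mm.
Depth of field = Df − Dn = 711334 − 467227 ≈ 244107 mm ≈ 244 m.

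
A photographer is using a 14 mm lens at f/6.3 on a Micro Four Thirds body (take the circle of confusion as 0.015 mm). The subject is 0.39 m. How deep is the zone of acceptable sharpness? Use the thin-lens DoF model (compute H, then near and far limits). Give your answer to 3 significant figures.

146 mm

Hyperfocal distance H = f²/(N·c) + f = 14²/(6.3 × 0.015) + 14 = 196/0.0945 + 14 ≈ 2088.1 mm ≈ 2.088 m.
Near limit Dn = s·(H − f)/(H + s − 2f) = 390 × (2088.1 − 14) / (2088.1 + 390 − 2 × 14) = 390 × 2074.1 / 2450.1 ≈ 330.15 mm.
Far limit Df = s·(H − f)/(H − s) = 390 × (2088.1 − 14) / (2088.1 − 390) = 390 × 2074.1 / 1698.1 ≈ 476.36 mm.
Depth of field = Df − Dn = 476.36 − 330.15 ≈ 146.21 mm.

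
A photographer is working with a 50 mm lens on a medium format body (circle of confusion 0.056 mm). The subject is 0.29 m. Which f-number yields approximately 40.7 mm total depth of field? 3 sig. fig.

f/13

Write h = H − f = f²/(N·c). The thin-lens limits are Dn = s·h/(h + (s−f)) and Df = s·h/(h − (s−f)), so DoF = Df − Dn = 2·s·(s−f)·h / (h² − (s−f)²).
That is a quadratic in h: DoF·h² − 2·s·(s−f)·h − DoF·(s−f)² = 0 ⇒ h = (s−f)·(s + √(s² + DoF²)) / DoF = 240 × (290 + √(290² + 40.7²)) / 40.7 = 240 × (290 + 292.842) / 40.7 ≈ 3436.9 mm.
Then N = f²/(c·h) = 50² / (0.056 × 3436.9) = 2500 / 192.47 ≈ 13.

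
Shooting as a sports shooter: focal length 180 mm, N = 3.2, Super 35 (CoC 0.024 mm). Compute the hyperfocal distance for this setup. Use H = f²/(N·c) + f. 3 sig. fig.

Hyperfocal distance H = f²/(N·c) + f = 180²/(3.2 × 0.024) + 180 = 32400/0.0768 + 180 ≈ 422055.0 mm ≈ 422 m.

422 m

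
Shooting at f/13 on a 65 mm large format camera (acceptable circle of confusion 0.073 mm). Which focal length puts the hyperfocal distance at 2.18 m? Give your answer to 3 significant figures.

45.0 mm

From H = f²/(N·c) + f, with f ≪ H: f ≈ √(H·N·c) = √(2180 × 13 × 0.073) = √2068.8 ≈ 45.48 mm.
Exact: f² + N·c·f − N·c·H = 0 ⇒ f = (−N·c + √((N·c)² + 4·N·c·H))/2 = (−0.949 + √8276.2)/2 ≈ 45.012 mm ≈ 45.0 mm.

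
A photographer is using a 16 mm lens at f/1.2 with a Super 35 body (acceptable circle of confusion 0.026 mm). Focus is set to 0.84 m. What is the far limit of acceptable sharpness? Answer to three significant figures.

Hyperfocal distance H = f²/(N·c) + f = 16²/(1.2 × 0.026) + 16 = 256/0.0312 + 16 ≈ 8221.1 mm ≈ 8.221 m.
Far limit Df = s·(H − f)/(H − s) = 840 × (8221.1 − 16) / (8221.1 − 840) = 840 × 8205.1 / 7381.1 ≈ 933.77 mm ≈ 0.934 m.

0.934 m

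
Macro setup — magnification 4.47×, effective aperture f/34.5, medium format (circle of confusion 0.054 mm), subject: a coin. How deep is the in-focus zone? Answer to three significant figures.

0.186 mm

At magnification m, DoF ≈ 2·N_eff·c/m² = 2 × 34.5 × 0.054 / 4.47² = 3.726 / 19.98 ≈ 0.186 mm.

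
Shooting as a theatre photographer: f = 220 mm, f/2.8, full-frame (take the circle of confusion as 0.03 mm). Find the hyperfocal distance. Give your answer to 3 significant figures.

Hyperfocal distance H = f²/(N·c) + f = 220²/(2.8 × 0.03) + 220 = 48400/0.084 + 220 ≈ 576410.5 mm ≈ 576 m.

576 m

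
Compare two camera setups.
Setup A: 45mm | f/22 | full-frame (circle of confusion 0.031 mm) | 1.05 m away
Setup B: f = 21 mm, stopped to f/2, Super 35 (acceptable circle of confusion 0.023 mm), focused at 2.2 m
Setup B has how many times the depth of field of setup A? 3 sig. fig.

Setup A: H = 45²/(22×0.031) + 45 ≈ 3014.2 mm; DoF = Df − Dn = 1587.24 − 784.48 ≈ 802.76 mm.
Setup B: H = 21²/(2×0.023) + 21 ≈ 9608.0 mm; DoF = Df − Dn = 2847.1 − 1792.6 ≈ 1054.5 mm.
Ratio = 1054.5 / 802.76 ≈ 1.31.

1.31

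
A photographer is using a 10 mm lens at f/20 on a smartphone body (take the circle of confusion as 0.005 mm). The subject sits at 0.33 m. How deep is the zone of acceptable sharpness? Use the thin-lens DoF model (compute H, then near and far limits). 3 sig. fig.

Hyperfocal distance H = f²/(N·c) + f = 10²/(20 × 0.005) + 10 = 100/0.1 + 10 ≈ 1010.0 mm ≈ 1.010 m.
Near limit Dn = s·(H − f)/(H + s − 2f) = 330 × (1010.0 − 10) / (1010.0 + 330 − 2 × 10) = 330 × 1000.0 / 1320.0 ≈ 250.00 mm.
Far limit Df = s·(H − f)/(H − s) = 330 × (1010.0 − 10) / (1010.0 − 330) = 330 × 1000.0 / 680.0 ≈ 485.29 mm.
Depth of field = Df − Dn = 485.29 − 250.00 ≈ 235.29 mm.

235 mm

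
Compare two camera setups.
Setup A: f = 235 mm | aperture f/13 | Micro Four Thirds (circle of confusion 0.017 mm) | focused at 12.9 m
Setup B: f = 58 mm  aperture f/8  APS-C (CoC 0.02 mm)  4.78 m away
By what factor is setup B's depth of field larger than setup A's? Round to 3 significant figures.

1.72

Setup A: H = 235²/(13×0.017) + 235 ≈ 250121.9 mm; DoF = Df − Dn = 13588.7 − 12277.7 ≈ 1311.0 mm.
Setup B: H = 58²/(8×0.02) + 58 ≈ 21083.0 mm; DoF = Df − Dn = 6164.5 − 3903.3 ≈ 2261.2 mm.
Ratio = 2261.2 / 1311.0 ≈ 1.72.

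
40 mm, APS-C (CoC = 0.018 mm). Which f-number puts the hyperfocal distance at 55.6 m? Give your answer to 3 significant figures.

f/1.60

Rearrange H = f²/(N·c) + f for N: N = f² / ((H − f)·c).
N = 40² / ((55600 − 40) × 0.018) = 1600 / 1000 ≈ 1.60.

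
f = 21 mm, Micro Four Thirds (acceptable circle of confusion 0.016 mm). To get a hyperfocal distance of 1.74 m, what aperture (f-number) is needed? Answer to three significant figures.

f/16

Rearrange H = f²/(N·c) + f for N: N = f² / ((H − f)·c).
N = 21² / ((1740 − 21) × 0.016) = 441 / 27.50 ≈ 16.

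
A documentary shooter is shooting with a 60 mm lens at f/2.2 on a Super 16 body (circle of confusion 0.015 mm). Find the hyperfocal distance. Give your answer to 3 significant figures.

109 m

Hyperfocal distance H = f²/(N·c) + f = 60²/(2.2 × 0.015) + 60 = 3600/0.033 + 60 ≈ 109150.9 mm ≈ 109 m.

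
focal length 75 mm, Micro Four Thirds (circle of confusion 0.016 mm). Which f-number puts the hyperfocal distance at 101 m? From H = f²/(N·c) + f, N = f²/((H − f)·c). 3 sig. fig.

Rearrange H = f²/(N·c) + f for N: N = f² / ((H − f)·c).
N = 75² / ((101000 − 75) × 0.016) = 5625 / 1615 ≈ 3.48.

f/3.48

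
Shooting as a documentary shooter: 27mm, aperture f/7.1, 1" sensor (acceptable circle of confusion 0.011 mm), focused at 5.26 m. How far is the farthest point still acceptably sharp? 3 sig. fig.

12.0 m

Hyperfocal distance H = f²/(N·c) + f = 27²/(7.1 × 0.011) + 27 = 729/0.0781 + 27 ≈ 9361.2 mm ≈ 9.361 m.
Far limit Df = s·(H − f)/(H − s) = 5260 × (9361.2 − 27) / (9361.2 − 5260) = 5260 × 9334.2 / 4101.2 ≈ 11972 mm ≈ 12.0 m.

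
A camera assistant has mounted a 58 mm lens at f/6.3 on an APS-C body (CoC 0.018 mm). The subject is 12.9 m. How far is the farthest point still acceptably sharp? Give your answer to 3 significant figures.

22.7 m

Hyperfocal distance H = f²/(N·c) + f = 58²/(6.3 × 0.018) + 58 = 3364/0.1134 + 58 ≈ 29722.9 mm ≈ 29.72 m.
Far limit Df = s·(H − f)/(H − s) = 12900 × (29722.9 − 58) / (29722.9 − 12900) = 12900 × 29664.9 / 16822.9 ≈ 22747 mm ≈ 22.7 m.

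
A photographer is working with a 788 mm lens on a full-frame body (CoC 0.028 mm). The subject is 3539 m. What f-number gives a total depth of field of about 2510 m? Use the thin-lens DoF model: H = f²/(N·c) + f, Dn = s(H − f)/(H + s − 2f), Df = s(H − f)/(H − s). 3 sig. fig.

Write h = H − f = f²/(N·c). The thin-lens limits are Dn = s·h/(h + (s−f)) and Df = s·h/(h − (s−f)), so DoF = Df − Dn = 2·s·(s−f)·h / (h² − (s−f)²).
That is a quadratic in h: DoF·h² − 2·s·(s−f)·h − DoF·(s−f)² = 0 ⇒ h = (s−f)·(s + √(s² + DoF²)) / DoF = 3538212 × (3539000 + √(3539000² + 2510000²)) / 2510000 = 3538212 × (3539000 + 4338735) / 2510000 ≈ 11104819 mm.
Then N = f²/(c·h) = 788² / (0.028 × 11104819) = 620944 / 310935 ≈ 2.00.

f/2.00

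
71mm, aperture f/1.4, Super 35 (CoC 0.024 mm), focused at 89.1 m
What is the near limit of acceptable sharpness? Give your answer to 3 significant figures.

Hyperfocal distance H = f²/(N·c) + f = 71²/(1.4 × 0.024) + 71 = 5041/0.0336 + 71 ≈ 150100.8 mm ≈ 150.1 m.
Near limit Dn = s·(H − f)/(H + s − 2f) = 89100 × (150100.8 − 71) / (150100.8 + 89100 − 2 × 71) = 89100 × 150029.8 / 239058.8 ≈ 55918 mm ≈ 55.9 m.

55.9 m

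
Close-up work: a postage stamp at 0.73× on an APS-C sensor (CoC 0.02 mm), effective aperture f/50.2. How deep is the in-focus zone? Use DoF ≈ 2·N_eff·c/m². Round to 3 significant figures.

3.77 mm

At magnification m, DoF ≈ 2·N_eff·c/m² = 2 × 50.2 × 0.02 / 0.73² = 2.008 / 0.5329 ≈ 3.77 mm.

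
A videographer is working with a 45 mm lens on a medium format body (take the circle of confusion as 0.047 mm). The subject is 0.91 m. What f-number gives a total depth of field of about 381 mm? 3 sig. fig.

f/10

Write h = H − f = f²/(N·c). The thin-lens limits are Dn = s·h/(h + (s−f)) and Df = s·h/(h − (s−f)), so DoF = Df − Dn = 2·s·(s−f)·h / (h² − (s−f)²).
That is a quadratic in h: DoF·h² − 2·s·(s−f)·h − DoF·(s−f)² = 0 ⇒ h = (s−f)·(s + √(s² + DoF²)) / DoF = 865 × (910 + √(910² + 381²)) / 381 = 865 × (910 + 986.540) / 381 ≈ 4305.8 mm.
Then N = f²/(c·h) = 45² / (0.047 × 4305.8) = 2025 / 202.37 ≈ 10.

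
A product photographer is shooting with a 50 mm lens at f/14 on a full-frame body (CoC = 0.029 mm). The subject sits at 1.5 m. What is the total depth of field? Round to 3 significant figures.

0.748 m

Hyperfocal distance H = f²/(N·c) + f = 50²/(14 × 0.029) + 50 = 2500/0.406 + 50 ≈ 6207.6 mm ≈ 6.208 m.
Near limit Dn = s·(H − f)/(H + s − 2f) = 1500 × (6207.6 − 50) / (6207.6 + 1500 − 2 × 50) = 1500 × 6157.6 / 7607.6 ≈ 1214.10 mm.
Far limit Df = s·(H − f)/(H − s) = 1500 × (6207.6 − 50) / (6207.6 − 1500) = 1500 × 6157.6 / 4707.6 ≈ 1962.02 mm.
Depth of field = Df − Dn = 1962.02 − 1214.10 ≈ 747.92 mm ≈ 0.748 m.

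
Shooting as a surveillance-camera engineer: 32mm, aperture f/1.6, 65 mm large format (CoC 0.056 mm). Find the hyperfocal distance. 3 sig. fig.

11.5 m

Hyperfocal distance H = f²/(N·c) + f = 32²/(1.6 × 0.056) + 32 = 1024/0.0896 + 32 ≈ 11460.6 mm ≈ 11.5 m.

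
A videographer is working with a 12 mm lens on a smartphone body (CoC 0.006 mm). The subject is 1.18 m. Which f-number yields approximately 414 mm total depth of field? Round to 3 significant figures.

f/3.50

Write h = H − f = f²/(N·c). The thin-lens limits are Dn = s·h/(h + (s−f)) and Df = s·h/(h − (s−f)), so DoF = Df − Dn = 2·s·(s−f)·h / (h² − (s−f)²).
That is a quadratic in h: DoF·h² − 2·s·(s−f)·h − DoF·(s−f)² = 0 ⇒ h = (s−f)·(s + √(s² + DoF²)) / DoF = 1168 × (1180 + √(1180² + 414²)) / 414 = 1168 × (1180 + 1250.52) / 414 ≈ 6857.1 mm.
Then N = f²/(c·h) = 12² / (0.006 × 6857.1) = 144 / 41.143 ≈ 3.50.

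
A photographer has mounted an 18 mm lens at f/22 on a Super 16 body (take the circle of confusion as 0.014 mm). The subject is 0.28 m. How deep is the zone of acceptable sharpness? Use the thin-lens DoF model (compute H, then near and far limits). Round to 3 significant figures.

149 mm

Hyperfocal distance H = f²/(N·c) + f = 18²/(22 × 0.014) + 18 = 324/0.308 + 18 ≈ 1069.9 mm ≈ 1.070 m.
Near limit Dn = s·(H − f)/(H + s − 2f) = 280 × (1069.9 − 18) / (1069.9 + 280 − 2 × 18) = 280 × 1051.9 / 1313.9 ≈ 224.17 mm.
Far limit Df = s·(H − f)/(H − s) = 280 × (1069.9 − 18) / (1069.9 − 280) = 280 × 1051.9 / 789.9 ≈ 372.87 mm.
Depth of field = Df − Dn = 372.87 − 224.17 ≈ 148.70 mm.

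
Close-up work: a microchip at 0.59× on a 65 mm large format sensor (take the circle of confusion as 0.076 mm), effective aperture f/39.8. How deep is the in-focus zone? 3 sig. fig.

At magnification m, DoF ≈ 2·N_eff·c/m² = 2 × 39.8 × 0.076 / 0.59² = 6.05 / 0.3481 ≈ 17.4 mm.

17.4 mm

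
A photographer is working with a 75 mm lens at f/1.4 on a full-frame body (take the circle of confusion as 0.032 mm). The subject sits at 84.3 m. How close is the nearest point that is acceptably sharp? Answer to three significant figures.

Hyperfocal distance H = f²/(N·c) + f = 75²/(1.4 × 0.032) + 75 = 5625/0.0448 + 75 ≈ 125633.0 mm ≈ 125.6 m.
Near limit Dn = s·(H − f)/(H + s − 2f) = 84300 × (125633.0 − 75) / (125633.0 + 84300 − 2 × 75) = 84300 × 125558.0 / 209783.0 ≈ 50455 mm ≈ 50.5 m.

50.5 m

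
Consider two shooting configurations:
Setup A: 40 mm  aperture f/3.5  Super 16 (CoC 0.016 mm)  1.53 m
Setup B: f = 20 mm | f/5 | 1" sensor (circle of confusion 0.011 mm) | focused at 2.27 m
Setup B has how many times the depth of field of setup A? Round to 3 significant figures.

Setup A: H = 40²/(3.5×0.016) + 40 ≈ 28611.4 mm; DoF = Df − Dn = 1614.18 − 1454.17 ≈ 160.01 mm.
Setup B: H = 20²/(5×0.011) + 20 ≈ 7292.7 mm; DoF = Df − Dn = 3286.9 − 1733.7 ≈ 1553.2 mm.
Ratio = 1553.2 / 160.01 ≈ 9.71.

9.71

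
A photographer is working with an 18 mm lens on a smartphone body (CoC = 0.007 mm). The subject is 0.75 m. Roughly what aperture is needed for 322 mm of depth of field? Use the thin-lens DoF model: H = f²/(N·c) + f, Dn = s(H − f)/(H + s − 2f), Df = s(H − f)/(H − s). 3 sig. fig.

f/13

Write h = H − f = f²/(N·c). The thin-lens limits are Dn = s·h/(h + (s−f)) and Df = s·h/(h − (s−f)), so DoF = Df − Dn = 2·s·(s−f)·h / (h² − (s−f)²).
That is a quadratic in h: DoF·h² − 2·s·(s−f)·h − DoF·(s−f)² = 0 ⇒ h = (s−f)·(s + √(s² + DoF²)) / DoF = 732 × (750 + √(750² + 322²)) / 322 = 732 × (750 + 816.201) / 322 ≈ 3560.4 mm.
Then N = f²/(c·h) = 18² / (0.007 × 3560.4) = 324 / 24.923 ≈ 13.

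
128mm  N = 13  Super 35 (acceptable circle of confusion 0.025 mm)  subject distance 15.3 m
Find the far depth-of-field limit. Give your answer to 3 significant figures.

Hyperfocal distance H = f²/(N·c) + f = 128²/(13 × 0.025) + 128 = 16384/0.325 + 128 ≈ 50540.3 mm ≈ 50.54 m.
Far limit Df = s·(H − f)/(H − s) = 15300 × (50540.3 − 128) / (50540.3 − 15300) = 15300 × 50412.3 / 35240.3 ≈ 21887 mm ≈ 21.9 m.

21.9 m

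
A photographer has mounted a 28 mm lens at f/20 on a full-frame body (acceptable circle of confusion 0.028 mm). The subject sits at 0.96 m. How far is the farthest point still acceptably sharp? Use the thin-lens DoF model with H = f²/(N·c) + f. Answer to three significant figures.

2.87 m

Hyperfocal distance H = f²/(N·c) + f = 28²/(20 × 0.028) + 28 = 784/0.56 + 28 ≈ 1428.0 mm ≈ 1.428 m.
Far limit Df = s·(H − f)/(H − s) = 960 × (1428.0 − 28) / (1428.0 − 960) = 960 × 1400.0 / 468.0 ≈ 2871.8 mm ≈ 2.87 m.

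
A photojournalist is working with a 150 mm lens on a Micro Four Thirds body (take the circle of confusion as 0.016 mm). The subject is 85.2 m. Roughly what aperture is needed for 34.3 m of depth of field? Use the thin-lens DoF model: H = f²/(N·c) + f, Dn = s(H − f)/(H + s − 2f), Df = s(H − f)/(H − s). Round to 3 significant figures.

f/3.20

Write h = H − f = f²/(N·c). The thin-lens limits are Dn = s·h/(h + (s−f)) and Df = s·h/(h − (s−f)), so DoF = Df − Dn = 2·s·(s−f)·h / (h² − (s−f)²).
That is a quadratic in h: DoF·h² − 2·s·(s−f)·h − DoF·(s−f)² = 0 ⇒ h = (s−f)·(s + √(s² + DoF²)) / DoF = 85050 × (85200 + √(85200² + 34300²)) / 34300 = 85050 × (85200 + 91845.1) / 34300 ≈ 439000 mm.
Then N = f²/(c·h) = 150² / (0.016 × 439000) = 22500 / 7024.0 ≈ 3.20.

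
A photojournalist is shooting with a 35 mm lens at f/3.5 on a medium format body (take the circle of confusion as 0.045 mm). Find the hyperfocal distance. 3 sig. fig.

7.81 m

Hyperfocal distance H = f²/(N·c) + f = 35²/(3.5 × 0.045) + 35 = 1225/0.1575 + 35 ≈ 7812.8 mm ≈ 7.81 m.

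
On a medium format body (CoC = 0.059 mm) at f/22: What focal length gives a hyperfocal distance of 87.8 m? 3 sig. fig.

From H = f²/(N·c) + f, with f ≪ H: f ≈ √(H·N·c) = √(87800 × 22 × 0.059) = √113964 ≈ 337.6 mm.
Exact: f² + N·c·f − N·c·H = 0 ⇒ f = (−N·c + √((N·c)² + 4·N·c·H))/2 = (−1.298 + √455859)/2 ≈ 336.94 mm ≈ 337 mm.

337 mm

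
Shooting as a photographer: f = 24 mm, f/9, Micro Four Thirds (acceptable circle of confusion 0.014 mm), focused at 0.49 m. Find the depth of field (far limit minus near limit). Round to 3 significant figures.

101 mm

Hyperfocal distance H = f²/(N·c) + f = 24²/(9 × 0.014) + 24 = 576/0.126 + 24 ≈ 4595.4 mm ≈ 4.595 m.
Near limit Dn = s·(H − f)/(H + s − 2f) = 490 × (4595.4 − 24) / (4595.4 + 490 − 2 × 24) = 490 × 4571.4 / 5037.4 ≈ 444.67 mm.
Far limit Df = s·(H − f)/(H − s) = 490 × (4595.4 − 24) / (4595.4 − 490) = 490 × 4571.4 / 4105.4 ≈ 545.62 mm.
Depth of field = Df − Dn = 545.62 − 444.67 ≈ 100.95 mm.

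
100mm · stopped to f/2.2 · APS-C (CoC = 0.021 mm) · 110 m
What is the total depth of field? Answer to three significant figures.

151 m

Hyperfocal distance H = f²/(N·c) + f = 100²/(2.2 × 0.021) + 100 = 10000/0.0462 + 100 ≈ 216550.2 mm ≈ 216.6 m.
Near limit Dn = s·(H − f)/(H + s − 2f) = 110000 × (216550.2 − 100) / (216550.2 + 110000 − 2 × 100) = 110000 × 216450.2 / 326350.2 ≈ 72957 mm.
Far limit Df = s·(H − f)/(H − s) = 110000 × (216550.2 − 100) / (216550.2 − 110000) = 110000 × 216450.2 / 106550.2 ≈ 223458 mm.
Depth of field = Df − Dn = 223458 − 72957 ≈ 150501 mm ≈ 151 m.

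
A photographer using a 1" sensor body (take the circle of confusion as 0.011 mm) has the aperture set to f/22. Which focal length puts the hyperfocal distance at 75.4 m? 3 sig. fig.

135 mm

From H = f²/(N·c) + f, with f ≪ H: f ≈ √(H·N·c) = √(75400 × 22 × 0.011) = √18247 ≈ 135.1 mm.
The +f correction barely moves this — solving exactly, f² + N·c·f − N·c·H = 0 ⇒ f = (−N·c + √((N·c)² + 4·N·c·H))/2 = (−0.242 + √72987)/2 ≈ 134.96 mm, so f ≈ 135 mm.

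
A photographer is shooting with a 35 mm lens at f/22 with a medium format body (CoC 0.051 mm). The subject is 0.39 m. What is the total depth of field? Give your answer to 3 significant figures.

Hyperfocal distance H = f²/(N·c) + f = 35²/(22 × 0.051) + 35 = 1225/1.122 + 35 ≈ 1126.8 mm ≈ 1.127 m.
Near limit Dn = s·(H − f)/(H + s − 2f) = 390 × (1126.8 − 35) / (1126.8 + 390 − 2 × 35) = 390 × 1091.8 / 1446.8 ≈ 294.31 mm.
Far limit Df = s·(H − f)/(H − s) = 390 × (1126.8 − 35) / (1126.8 − 390) = 390 × 1091.8 / 736.8 ≈ 577.91 mm.
Depth of field = Df − Dn = 577.91 − 294.31 ≈ 283.60 mm.

284 mm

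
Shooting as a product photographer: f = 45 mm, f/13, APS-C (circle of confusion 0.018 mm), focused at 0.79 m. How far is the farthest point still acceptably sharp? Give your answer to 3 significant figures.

Hyperfocal distance H = f²/(N·c) + f = 45²/(13 × 0.018) + 45 = 2025/0.234 + 45 ≈ 8698.8 mm ≈ 8.699 m.
Far limit Df = s·(H − f)/(H − s) = 790 × (8698.8 − 45) / (8698.8 − 790) = 790 × 8653.8 / 7908.8 ≈ 864.42 mm ≈ 0.864 m.

0.864 m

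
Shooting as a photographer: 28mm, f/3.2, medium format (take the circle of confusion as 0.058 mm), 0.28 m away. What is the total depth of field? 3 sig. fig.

Hyperfocal distance H = f²/(N·c) + f = 28²/(3.2 × 0.058) + 28 = 784/0.1856 + 28 ≈ 4252.1 mm ≈ 4.252 m.
Near limit Dn = s·(H − f)/(H + s − 2f) = 280 × (4252.1 − 28) / (4252.1 + 280 − 2 × 28) = 280 × 4224.1 / 4476.1 ≈ 264.236 mm.
Far limit Df = s·(H − f)/(H − s) = 280 × (4252.1 − 28) / (4252.1 − 280) = 280 × 4224.1 / 3972.1 ≈ 297.764 mm.
Depth of field = Df − Dn = 297.764 − 264.236 ≈ 33.528 mm.

33.5 mm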